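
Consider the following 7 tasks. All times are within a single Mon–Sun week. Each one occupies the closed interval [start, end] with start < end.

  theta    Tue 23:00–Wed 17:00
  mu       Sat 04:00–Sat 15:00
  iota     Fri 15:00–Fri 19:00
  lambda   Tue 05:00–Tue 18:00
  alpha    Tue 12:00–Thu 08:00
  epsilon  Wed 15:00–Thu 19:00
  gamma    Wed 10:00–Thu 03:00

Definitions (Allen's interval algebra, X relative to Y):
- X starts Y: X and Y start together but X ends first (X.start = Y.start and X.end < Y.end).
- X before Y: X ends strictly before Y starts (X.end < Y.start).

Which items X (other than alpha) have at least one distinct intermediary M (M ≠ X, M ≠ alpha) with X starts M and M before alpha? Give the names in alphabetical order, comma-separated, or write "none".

Target alpha = [Tue 12:00, Thu 08:00].
Intermediaries M with M before alpha: none.
Union: none.

none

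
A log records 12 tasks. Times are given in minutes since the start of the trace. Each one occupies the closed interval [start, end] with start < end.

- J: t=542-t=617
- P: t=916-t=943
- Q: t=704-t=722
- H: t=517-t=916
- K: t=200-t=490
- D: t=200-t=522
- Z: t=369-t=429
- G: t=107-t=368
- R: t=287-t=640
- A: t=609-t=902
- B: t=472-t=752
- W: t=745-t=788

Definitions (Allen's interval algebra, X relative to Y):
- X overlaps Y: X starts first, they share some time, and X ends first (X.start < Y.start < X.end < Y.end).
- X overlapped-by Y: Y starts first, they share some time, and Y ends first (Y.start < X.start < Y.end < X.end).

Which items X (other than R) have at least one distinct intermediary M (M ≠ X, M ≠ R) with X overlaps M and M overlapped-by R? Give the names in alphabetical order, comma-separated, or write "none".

B, D, J, K

Target R = [t=287, t=640].
Intermediaries M with M overlapped-by R: A, B, H.
Via A — items with X overlaps A: B, J.
Via B — items with X overlaps B: D, K.
Via H — items with X overlaps H: B, D.
Union: B, D, J, K.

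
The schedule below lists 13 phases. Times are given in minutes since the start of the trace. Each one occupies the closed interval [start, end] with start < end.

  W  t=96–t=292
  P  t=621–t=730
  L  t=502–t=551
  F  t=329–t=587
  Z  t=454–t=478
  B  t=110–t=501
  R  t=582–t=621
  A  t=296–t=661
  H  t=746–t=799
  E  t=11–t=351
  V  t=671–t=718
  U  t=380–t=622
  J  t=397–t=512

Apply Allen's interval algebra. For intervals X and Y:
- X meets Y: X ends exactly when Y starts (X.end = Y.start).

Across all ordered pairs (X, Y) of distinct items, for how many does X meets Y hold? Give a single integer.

1

Checking all 156 ordered pairs for relation 'meets'; matching pairs in alphabetical order:
(R, P): R meets P ✓
Count: 1.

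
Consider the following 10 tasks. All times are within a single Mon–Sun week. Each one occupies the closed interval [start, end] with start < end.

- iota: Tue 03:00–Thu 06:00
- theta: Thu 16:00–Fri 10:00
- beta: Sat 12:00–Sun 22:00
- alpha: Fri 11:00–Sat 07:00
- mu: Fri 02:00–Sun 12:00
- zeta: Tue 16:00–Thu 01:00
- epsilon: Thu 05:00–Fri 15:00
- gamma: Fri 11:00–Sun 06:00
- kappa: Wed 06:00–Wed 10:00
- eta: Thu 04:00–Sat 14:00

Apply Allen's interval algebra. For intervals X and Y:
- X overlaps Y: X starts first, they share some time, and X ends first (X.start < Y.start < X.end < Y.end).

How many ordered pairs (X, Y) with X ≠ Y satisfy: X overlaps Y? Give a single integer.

Checking all 90 ordered pairs for relation 'overlaps'; matching pairs in alphabetical order:
(epsilon, alpha): epsilon overlaps alpha ✓
(epsilon, gamma): epsilon overlaps gamma ✓
(epsilon, mu): epsilon overlaps mu ✓
(eta, beta): eta overlaps beta ✓
(eta, gamma): eta overlaps gamma ✓
(eta, mu): eta overlaps mu ✓
(gamma, beta): gamma overlaps beta ✓
(iota, epsilon): iota overlaps epsilon ✓
(iota, eta): iota overlaps eta ✓
(mu, beta): mu overlaps beta ✓
(theta, mu): theta overlaps mu ✓
Count: 11.

11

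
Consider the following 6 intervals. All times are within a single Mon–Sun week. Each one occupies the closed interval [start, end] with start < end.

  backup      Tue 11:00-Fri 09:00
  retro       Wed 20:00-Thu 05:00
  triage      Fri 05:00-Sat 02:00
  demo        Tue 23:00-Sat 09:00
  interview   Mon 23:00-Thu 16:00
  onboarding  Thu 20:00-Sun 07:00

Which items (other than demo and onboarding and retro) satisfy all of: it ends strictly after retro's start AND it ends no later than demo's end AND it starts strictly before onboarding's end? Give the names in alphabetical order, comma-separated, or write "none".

Conditions: its end is strictly after retro's start (X.end > Wed 20:00) AND its end is no later than demo's end (X.end <= Sat 09:00) AND its start is strictly before onboarding's end (X.start < Sun 07:00).
backup: end Fri 09:00 > Wed 20:00? ✓; end Fri 09:00 <= Sat 09:00? ✓; start Tue 11:00 < Sun 07:00? ✓ → yes.
interview: end Thu 16:00 > Wed 20:00? ✓; end Thu 16:00 <= Sat 09:00? ✓; start Mon 23:00 < Sun 07:00? ✓ → yes.
triage: end Sat 02:00 > Wed 20:00? ✓; end Sat 02:00 <= Sat 09:00? ✓; start Fri 05:00 < Sun 07:00? ✓ → yes.
Result: backup, interview, triage.

backup, interview, triage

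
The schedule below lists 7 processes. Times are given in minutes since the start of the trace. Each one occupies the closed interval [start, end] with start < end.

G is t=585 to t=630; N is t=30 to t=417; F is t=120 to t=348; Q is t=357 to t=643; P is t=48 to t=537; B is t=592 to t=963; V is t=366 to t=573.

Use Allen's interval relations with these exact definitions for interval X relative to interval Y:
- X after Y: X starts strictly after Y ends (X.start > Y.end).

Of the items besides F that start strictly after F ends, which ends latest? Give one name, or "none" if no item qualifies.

B

Target F = [t=120, t=348].
B [t=592, t=963] → after → candidate.
G [t=585, t=630] → after → candidate.
N [t=30, t=417] → contains → excluded.
P [t=48, t=537] → contains → excluded.
Q [t=357, t=643] → after → candidate.
V [t=366, t=573] → after → candidate.
Among candidates, latest end is t=963 → B.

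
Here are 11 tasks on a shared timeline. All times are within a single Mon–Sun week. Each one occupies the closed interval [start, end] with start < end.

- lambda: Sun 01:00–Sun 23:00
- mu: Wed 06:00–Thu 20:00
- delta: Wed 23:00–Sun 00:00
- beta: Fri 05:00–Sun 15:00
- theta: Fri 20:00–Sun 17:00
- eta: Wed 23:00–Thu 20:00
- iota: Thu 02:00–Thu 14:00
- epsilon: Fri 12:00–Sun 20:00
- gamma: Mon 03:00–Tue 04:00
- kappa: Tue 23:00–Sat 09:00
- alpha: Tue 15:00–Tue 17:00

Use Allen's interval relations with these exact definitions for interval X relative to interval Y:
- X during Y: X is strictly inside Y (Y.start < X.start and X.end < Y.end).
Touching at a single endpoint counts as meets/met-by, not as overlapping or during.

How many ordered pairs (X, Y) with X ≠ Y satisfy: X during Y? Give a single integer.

7

Checking all 110 ordered pairs for relation 'during'; matching pairs in alphabetical order:
(eta, kappa): eta during kappa ✓
(iota, delta): iota during delta ✓
(iota, eta): iota during eta ✓
(iota, kappa): iota during kappa ✓
(iota, mu): iota during mu ✓
(mu, kappa): mu during kappa ✓
(theta, epsilon): theta during epsilon ✓
Count: 7.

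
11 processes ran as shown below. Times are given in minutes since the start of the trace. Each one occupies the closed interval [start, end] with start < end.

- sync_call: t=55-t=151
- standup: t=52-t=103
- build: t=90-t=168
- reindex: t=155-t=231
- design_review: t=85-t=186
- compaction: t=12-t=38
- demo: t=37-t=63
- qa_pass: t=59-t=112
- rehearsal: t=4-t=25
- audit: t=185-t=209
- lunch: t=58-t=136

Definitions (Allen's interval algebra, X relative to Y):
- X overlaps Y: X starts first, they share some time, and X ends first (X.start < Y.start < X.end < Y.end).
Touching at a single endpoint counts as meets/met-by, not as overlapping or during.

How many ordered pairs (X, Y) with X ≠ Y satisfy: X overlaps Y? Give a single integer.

Checking all 110 ordered pairs for relation 'overlaps'; matching pairs in alphabetical order:
(build, reindex): build overlaps reindex ✓
(compaction, demo): compaction overlaps demo ✓
(demo, lunch): demo overlaps lunch ✓
(demo, qa_pass): demo overlaps qa_pass ✓
(demo, standup): demo overlaps standup ✓
(demo, sync_call): demo overlaps sync_call ✓
(design_review, audit): design_review overlaps audit ✓
(design_review, reindex): design_review overlaps reindex ✓
(lunch, build): lunch overlaps build ✓
(lunch, design_review): lunch overlaps design_review ✓
(qa_pass, build): qa_pass overlaps build ✓
(qa_pass, design_review): qa_pass overlaps design_review ✓
(rehearsal, compaction): rehearsal overlaps compaction ✓
(standup, build): standup overlaps build ✓
(standup, design_review): standup overlaps design_review ✓
(standup, lunch): standup overlaps lunch ✓
(standup, qa_pass): standup overlaps qa_pass ✓
(standup, sync_call): standup overlaps sync_call ✓
(sync_call, build): sync_call overlaps build ✓
(sync_call, design_review): sync_call overlaps design_review ✓
Count: 20.

20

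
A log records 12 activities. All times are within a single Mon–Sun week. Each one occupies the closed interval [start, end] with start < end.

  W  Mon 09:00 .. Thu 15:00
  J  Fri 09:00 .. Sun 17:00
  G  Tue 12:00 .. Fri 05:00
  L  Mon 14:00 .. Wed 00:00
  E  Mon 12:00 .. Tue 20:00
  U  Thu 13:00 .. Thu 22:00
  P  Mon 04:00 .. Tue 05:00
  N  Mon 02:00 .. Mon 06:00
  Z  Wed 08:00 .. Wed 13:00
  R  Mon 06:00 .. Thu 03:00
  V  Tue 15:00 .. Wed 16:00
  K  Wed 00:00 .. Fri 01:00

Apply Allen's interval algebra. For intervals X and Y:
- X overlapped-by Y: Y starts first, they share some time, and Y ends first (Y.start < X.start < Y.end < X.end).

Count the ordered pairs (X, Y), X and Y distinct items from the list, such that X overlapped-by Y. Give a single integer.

Checking all 132 ordered pairs for relation 'overlapped-by'; matching pairs in alphabetical order:
(E, P): E overlapped-by P ✓
(G, E): G overlapped-by E ✓
(G, L): G overlapped-by L ✓
(G, R): G overlapped-by R ✓
(G, W): G overlapped-by W ✓
(K, R): K overlapped-by R ✓
(K, V): K overlapped-by V ✓
(K, W): K overlapped-by W ✓
(L, E): L overlapped-by E ✓
(L, P): L overlapped-by P ✓
(P, N): P overlapped-by N ✓
(R, P): R overlapped-by P ✓
(U, W): U overlapped-by W ✓
(V, E): V overlapped-by E ✓
(V, L): V overlapped-by L ✓
(W, P): W overlapped-by P ✓
(W, R): W overlapped-by R ✓
Count: 17.

17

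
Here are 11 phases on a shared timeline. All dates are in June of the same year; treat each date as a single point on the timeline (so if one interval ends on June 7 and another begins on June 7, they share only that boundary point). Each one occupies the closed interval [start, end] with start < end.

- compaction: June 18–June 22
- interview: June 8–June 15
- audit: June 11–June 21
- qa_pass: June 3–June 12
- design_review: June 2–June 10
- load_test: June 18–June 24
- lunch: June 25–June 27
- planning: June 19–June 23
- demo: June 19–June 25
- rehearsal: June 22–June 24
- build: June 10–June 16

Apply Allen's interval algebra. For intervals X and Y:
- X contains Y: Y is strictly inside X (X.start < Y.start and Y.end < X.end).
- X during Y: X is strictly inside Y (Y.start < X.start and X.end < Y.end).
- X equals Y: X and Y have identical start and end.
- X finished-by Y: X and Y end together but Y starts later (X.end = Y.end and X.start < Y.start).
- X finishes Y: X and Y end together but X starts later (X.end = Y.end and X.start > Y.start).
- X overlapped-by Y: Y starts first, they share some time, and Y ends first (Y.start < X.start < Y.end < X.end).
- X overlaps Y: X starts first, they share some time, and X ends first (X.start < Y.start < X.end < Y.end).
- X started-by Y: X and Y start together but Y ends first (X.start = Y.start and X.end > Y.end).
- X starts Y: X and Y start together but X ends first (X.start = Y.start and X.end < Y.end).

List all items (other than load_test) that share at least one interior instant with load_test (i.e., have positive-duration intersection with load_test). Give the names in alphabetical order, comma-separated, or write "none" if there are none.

Target load_test = [June 18, June 24].
audit [June 11, June 21] → overlaps → yes.
build [June 10, June 16] → before → no.
compaction [June 18, June 22] → starts → yes.
demo [June 19, June 25] → overlapped-by → yes.
design_review [June 2, June 10] → before → no.
interview [June 8, June 15] → before → no.
lunch [June 25, June 27] → after → no.
planning [June 19, June 23] → during → yes.
qa_pass [June 3, June 12] → before → no.
rehearsal [June 22, June 24] → finishes → yes.
Result: audit, compaction, demo, planning, rehearsal.

audit, compaction, demo, planning, rehearsal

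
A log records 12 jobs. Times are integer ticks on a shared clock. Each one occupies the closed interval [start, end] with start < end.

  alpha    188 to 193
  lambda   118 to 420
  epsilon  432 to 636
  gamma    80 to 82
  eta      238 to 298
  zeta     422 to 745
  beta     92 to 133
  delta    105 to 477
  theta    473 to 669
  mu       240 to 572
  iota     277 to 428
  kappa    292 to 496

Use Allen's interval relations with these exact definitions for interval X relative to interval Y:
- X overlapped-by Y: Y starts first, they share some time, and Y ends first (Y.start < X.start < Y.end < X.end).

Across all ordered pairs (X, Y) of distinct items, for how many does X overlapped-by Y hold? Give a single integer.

Checking all 132 ordered pairs for relation 'overlapped-by'; matching pairs in alphabetical order:
(delta, beta): delta overlapped-by beta ✓
(epsilon, delta): epsilon overlapped-by delta ✓
(epsilon, kappa): epsilon overlapped-by kappa ✓
(epsilon, mu): epsilon overlapped-by mu ✓
(iota, eta): iota overlapped-by eta ✓
(iota, lambda): iota overlapped-by lambda ✓
(kappa, delta): kappa overlapped-by delta ✓
(kappa, eta): kappa overlapped-by eta ✓
(kappa, iota): kappa overlapped-by iota ✓
(kappa, lambda): kappa overlapped-by lambda ✓
(lambda, beta): lambda overlapped-by beta ✓
(mu, delta): mu overlapped-by delta ✓
(mu, eta): mu overlapped-by eta ✓
(mu, lambda): mu overlapped-by lambda ✓
(theta, delta): theta overlapped-by delta ✓
(theta, epsilon): theta overlapped-by epsilon ✓
(theta, kappa): theta overlapped-by kappa ✓
(theta, mu): theta overlapped-by mu ✓
(zeta, delta): zeta overlapped-by delta ✓
(zeta, iota): zeta overlapped-by iota ✓
(zeta, kappa): zeta overlapped-by kappa ✓
(zeta, mu): zeta overlapped-by mu ✓
Count: 22.

22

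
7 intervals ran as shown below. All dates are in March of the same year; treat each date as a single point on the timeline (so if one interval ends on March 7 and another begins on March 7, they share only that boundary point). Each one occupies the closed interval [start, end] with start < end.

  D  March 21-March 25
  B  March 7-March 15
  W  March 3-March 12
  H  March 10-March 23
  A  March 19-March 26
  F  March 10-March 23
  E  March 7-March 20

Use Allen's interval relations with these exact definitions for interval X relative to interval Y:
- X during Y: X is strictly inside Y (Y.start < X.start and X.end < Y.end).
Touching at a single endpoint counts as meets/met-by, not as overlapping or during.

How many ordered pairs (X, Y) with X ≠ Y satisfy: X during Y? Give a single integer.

1

Checking all 42 ordered pairs for relation 'during'; matching pairs in alphabetical order:
(D, A): D during A ✓
Count: 1.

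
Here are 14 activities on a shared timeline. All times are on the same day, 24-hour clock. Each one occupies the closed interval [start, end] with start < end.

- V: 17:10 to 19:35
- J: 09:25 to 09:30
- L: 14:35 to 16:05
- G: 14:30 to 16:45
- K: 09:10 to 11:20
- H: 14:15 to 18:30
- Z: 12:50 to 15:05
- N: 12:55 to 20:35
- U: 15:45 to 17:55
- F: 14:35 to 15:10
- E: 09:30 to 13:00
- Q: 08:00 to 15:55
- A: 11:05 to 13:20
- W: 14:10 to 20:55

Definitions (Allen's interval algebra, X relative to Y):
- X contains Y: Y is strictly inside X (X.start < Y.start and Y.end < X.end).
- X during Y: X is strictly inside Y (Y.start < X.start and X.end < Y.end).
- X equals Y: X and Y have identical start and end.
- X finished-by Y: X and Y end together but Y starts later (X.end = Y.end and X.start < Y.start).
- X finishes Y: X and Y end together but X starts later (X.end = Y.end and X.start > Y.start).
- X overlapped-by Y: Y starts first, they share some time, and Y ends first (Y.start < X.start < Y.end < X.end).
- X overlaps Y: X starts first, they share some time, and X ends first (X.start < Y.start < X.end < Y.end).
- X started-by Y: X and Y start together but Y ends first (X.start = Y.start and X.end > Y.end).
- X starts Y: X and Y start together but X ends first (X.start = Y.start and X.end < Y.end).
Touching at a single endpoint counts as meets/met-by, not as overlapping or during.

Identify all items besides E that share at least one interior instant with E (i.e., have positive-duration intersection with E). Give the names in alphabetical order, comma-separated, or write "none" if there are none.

Target E = [09:30, 13:00].
A [11:05, 13:20] → overlapped-by → yes.
F [14:35, 15:10] → after → no.
G [14:30, 16:45] → after → no.
H [14:15, 18:30] → after → no.
J [09:25, 09:30] → meets → no.
K [09:10, 11:20] → overlaps → yes.
L [14:35, 16:05] → after → no.
N [12:55, 20:35] → overlapped-by → yes.
Q [08:00, 15:55] → contains → yes.
U [15:45, 17:55] → after → no.
V [17:10, 19:35] → after → no.
W [14:10, 20:55] → after → no.
Z [12:50, 15:05] → overlapped-by → yes.
Result: A, K, N, Q, Z.

A, K, N, Q, Z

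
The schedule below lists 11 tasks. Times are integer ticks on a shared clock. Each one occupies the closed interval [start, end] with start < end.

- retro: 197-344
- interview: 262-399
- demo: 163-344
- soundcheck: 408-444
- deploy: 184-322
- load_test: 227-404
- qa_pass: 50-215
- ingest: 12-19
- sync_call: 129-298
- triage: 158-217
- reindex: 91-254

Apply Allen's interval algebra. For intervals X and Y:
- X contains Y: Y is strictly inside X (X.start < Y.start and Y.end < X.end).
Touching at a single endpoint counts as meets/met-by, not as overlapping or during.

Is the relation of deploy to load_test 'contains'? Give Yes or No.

deploy = [184, 322], load_test = [227, 404].
Actual relation of deploy to load_test: overlaps.
Asked whether 'contains' holds → No.

No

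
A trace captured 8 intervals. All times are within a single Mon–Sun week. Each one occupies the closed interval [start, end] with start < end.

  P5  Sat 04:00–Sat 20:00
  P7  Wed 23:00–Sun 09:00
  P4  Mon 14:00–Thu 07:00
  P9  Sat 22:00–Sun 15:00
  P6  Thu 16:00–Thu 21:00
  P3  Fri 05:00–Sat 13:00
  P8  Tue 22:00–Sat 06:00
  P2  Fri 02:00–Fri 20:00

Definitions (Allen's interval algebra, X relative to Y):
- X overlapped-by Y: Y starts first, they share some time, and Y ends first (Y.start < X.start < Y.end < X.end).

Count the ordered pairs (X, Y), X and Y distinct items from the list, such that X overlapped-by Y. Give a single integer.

Checking all 56 ordered pairs for relation 'overlapped-by'; matching pairs in alphabetical order:
(P3, P2): P3 overlapped-by P2 ✓
(P3, P8): P3 overlapped-by P8 ✓
(P5, P3): P5 overlapped-by P3 ✓
(P5, P8): P5 overlapped-by P8 ✓
(P7, P4): P7 overlapped-by P4 ✓
(P7, P8): P7 overlapped-by P8 ✓
(P8, P4): P8 overlapped-by P4 ✓
(P9, P7): P9 overlapped-by P7 ✓
Count: 8.

8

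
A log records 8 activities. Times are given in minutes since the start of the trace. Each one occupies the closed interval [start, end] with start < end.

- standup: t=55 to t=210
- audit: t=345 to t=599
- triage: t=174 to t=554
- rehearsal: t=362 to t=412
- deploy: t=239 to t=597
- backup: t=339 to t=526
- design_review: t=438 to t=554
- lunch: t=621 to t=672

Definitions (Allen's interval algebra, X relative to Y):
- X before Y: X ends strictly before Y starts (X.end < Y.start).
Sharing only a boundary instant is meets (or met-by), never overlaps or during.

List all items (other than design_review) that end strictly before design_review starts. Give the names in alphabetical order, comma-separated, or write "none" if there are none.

rehearsal, standup

Target design_review = [t=438, t=554].
audit [t=345, t=599] → contains → no.
backup [t=339, t=526] → overlaps → no.
deploy [t=239, t=597] → contains → no.
lunch [t=621, t=672] → after → no.
rehearsal [t=362, t=412] → before → yes.
standup [t=55, t=210] → before → yes.
triage [t=174, t=554] → finished-by → no.
Result: rehearsal, standup.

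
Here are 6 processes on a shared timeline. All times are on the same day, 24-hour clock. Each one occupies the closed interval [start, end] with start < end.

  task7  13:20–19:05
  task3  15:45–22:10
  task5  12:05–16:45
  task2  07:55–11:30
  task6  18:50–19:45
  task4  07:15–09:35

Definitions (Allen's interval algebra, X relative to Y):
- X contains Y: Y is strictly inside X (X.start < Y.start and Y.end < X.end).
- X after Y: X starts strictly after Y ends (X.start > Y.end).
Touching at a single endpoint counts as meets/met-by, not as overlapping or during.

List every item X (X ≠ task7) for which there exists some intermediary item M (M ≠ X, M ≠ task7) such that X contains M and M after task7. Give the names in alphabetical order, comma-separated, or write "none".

Target task7 = [13:20, 19:05].
Intermediaries M with M after task7: none.
Union: none.

none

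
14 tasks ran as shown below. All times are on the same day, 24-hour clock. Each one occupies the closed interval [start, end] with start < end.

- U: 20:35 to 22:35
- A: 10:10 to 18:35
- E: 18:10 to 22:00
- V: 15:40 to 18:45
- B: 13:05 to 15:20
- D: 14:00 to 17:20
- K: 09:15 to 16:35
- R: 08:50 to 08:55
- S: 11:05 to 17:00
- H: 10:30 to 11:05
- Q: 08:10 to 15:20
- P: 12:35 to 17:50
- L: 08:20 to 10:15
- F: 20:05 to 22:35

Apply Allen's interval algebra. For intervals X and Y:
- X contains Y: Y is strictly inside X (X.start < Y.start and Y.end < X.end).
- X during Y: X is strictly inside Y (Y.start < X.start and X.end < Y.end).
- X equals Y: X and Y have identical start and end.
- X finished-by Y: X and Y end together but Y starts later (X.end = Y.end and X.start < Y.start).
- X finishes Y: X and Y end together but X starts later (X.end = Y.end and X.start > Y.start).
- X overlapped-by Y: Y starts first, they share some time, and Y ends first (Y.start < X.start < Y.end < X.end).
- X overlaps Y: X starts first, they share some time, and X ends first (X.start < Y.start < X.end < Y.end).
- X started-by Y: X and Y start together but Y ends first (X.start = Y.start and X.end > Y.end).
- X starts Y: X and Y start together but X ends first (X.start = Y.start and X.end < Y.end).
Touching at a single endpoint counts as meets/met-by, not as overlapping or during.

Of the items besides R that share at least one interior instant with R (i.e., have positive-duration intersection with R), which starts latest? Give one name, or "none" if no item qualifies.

Target R = [08:50, 08:55].
A [10:10, 18:35] → after → excluded.
B [13:05, 15:20] → after → excluded.
D [14:00, 17:20] → after → excluded.
E [18:10, 22:00] → after → excluded.
F [20:05, 22:35] → after → excluded.
H [10:30, 11:05] → after → excluded.
K [09:15, 16:35] → after → excluded.
L [08:20, 10:15] → contains → candidate.
P [12:35, 17:50] → after → excluded.
Q [08:10, 15:20] → contains → candidate.
S [11:05, 17:00] → after → excluded.
U [20:35, 22:35] → after → excluded.
V [15:40, 18:45] → after → excluded.
Among candidates, latest start is 08:20 → L.

L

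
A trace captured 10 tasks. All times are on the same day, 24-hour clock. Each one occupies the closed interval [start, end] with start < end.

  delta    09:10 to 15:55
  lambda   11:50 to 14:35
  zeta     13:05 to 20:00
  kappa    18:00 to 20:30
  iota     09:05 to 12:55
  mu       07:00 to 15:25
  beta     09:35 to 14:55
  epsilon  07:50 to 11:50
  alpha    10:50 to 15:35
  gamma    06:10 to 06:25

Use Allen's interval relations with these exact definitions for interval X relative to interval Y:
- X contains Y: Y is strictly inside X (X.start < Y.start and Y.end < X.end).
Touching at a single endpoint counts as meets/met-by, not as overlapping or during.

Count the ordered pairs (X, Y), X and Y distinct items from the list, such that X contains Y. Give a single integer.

9

Checking all 90 ordered pairs for relation 'contains'; matching pairs in alphabetical order:
(alpha, lambda): alpha contains lambda ✓
(beta, lambda): beta contains lambda ✓
(delta, alpha): delta contains alpha ✓
(delta, beta): delta contains beta ✓
(delta, lambda): delta contains lambda ✓
(mu, beta): mu contains beta ✓
(mu, epsilon): mu contains epsilon ✓
(mu, iota): mu contains iota ✓
(mu, lambda): mu contains lambda ✓
Count: 9.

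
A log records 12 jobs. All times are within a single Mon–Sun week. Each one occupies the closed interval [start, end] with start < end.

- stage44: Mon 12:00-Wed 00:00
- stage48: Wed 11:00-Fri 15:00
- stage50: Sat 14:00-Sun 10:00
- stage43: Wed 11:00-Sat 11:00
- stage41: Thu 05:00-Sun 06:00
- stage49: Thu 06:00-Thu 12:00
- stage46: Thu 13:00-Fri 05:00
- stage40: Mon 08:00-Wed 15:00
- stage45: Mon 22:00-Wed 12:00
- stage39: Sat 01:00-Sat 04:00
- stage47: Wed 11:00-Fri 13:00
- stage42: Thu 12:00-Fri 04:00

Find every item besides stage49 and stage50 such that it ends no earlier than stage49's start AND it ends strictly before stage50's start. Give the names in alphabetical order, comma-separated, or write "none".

stage39, stage42, stage43, stage46, stage47, stage48

Conditions: its end is no earlier than stage49's start (X.end >= Thu 06:00) AND its end is strictly before stage50's start (X.end < Sat 14:00).
stage39: end Sat 04:00 >= Thu 06:00? ✓; end Sat 04:00 < Sat 14:00? ✓ → yes.
stage40: end Wed 15:00 >= Thu 06:00? ✗; end Wed 15:00 < Sat 14:00? ✓ → no.
stage41: end Sun 06:00 >= Thu 06:00? ✓; end Sun 06:00 < Sat 14:00? ✗ → no.
stage42: end Fri 04:00 >= Thu 06:00? ✓; end Fri 04:00 < Sat 14:00? ✓ → yes.
stage43: end Sat 11:00 >= Thu 06:00? ✓; end Sat 11:00 < Sat 14:00? ✓ → yes.
stage44: end Wed 00:00 >= Thu 06:00? ✗; end Wed 00:00 < Sat 14:00? ✓ → no.
stage45: end Wed 12:00 >= Thu 06:00? ✗; end Wed 12:00 < Sat 14:00? ✓ → no.
stage46: end Fri 05:00 >= Thu 06:00? ✓; end Fri 05:00 < Sat 14:00? ✓ → yes.
stage47: end Fri 13:00 >= Thu 06:00? ✓; end Fri 13:00 < Sat 14:00? ✓ → yes.
stage48: end Fri 15:00 >= Thu 06:00? ✓; end Fri 15:00 < Sat 14:00? ✓ → yes.
Result: stage39, stage42, stage43, stage46, stage47, stage48.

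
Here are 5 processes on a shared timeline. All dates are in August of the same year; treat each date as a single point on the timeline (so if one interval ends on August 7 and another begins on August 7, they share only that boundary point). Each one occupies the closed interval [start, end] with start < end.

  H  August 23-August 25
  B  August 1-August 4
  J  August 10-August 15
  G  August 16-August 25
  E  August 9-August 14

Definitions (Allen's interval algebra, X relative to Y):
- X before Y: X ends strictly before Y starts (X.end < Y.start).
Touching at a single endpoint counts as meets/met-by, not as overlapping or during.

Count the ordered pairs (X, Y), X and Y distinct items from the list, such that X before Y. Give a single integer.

Checking all 20 ordered pairs for relation 'before'; matching pairs in alphabetical order:
(B, E): B before E ✓
(B, G): B before G ✓
(B, H): B before H ✓
(B, J): B before J ✓
(E, G): E before G ✓
(E, H): E before H ✓
(J, G): J before G ✓
(J, H): J before H ✓
Count: 8.

8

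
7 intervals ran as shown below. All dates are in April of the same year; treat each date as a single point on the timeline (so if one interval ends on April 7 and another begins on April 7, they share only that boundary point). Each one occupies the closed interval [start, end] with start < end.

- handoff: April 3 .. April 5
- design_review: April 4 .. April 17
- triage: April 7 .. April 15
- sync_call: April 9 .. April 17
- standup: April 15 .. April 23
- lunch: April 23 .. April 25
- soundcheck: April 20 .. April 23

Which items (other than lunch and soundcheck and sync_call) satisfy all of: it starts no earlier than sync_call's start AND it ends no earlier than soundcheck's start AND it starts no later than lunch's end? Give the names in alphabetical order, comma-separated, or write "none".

Conditions: its start is no earlier than sync_call's start (X.start >= April 9) AND its end is no earlier than soundcheck's start (X.end >= April 20) AND its start is no later than lunch's end (X.start <= April 25).
design_review: start April 4 >= April 9? ✗; end April 17 >= April 20? ✗; start April 4 <= April 25? ✓ → no.
handoff: start April 3 >= April 9? ✗; end April 5 >= April 20? ✗; start April 3 <= April 25? ✓ → no.
standup: start April 15 >= April 9? ✓; end April 23 >= April 20? ✓; start April 15 <= April 25? ✓ → yes.
triage: start April 7 >= April 9? ✗; end April 15 >= April 20? ✗; start April 7 <= April 25? ✓ → no.
Result: standup.

standup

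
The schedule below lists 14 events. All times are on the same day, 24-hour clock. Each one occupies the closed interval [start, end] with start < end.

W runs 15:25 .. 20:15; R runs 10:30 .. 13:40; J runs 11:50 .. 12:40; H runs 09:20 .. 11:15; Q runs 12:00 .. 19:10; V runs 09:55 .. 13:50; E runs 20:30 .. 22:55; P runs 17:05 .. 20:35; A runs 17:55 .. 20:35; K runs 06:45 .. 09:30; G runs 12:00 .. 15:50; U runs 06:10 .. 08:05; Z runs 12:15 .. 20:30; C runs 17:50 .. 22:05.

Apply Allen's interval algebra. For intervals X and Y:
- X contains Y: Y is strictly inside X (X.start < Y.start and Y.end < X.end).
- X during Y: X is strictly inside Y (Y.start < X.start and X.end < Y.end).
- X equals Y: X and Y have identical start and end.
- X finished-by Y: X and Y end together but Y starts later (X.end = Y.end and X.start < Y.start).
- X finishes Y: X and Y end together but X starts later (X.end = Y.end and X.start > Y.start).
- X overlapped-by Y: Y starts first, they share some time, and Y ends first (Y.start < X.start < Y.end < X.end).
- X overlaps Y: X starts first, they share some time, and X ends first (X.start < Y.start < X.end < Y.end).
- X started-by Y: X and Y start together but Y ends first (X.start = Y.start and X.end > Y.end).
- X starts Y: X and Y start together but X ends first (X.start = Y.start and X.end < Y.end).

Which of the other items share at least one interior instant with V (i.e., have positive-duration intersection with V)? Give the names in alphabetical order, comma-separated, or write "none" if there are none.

Target V = [09:55, 13:50].
A [17:55, 20:35] → after → no.
C [17:50, 22:05] → after → no.
E [20:30, 22:55] → after → no.
G [12:00, 15:50] → overlapped-by → yes.
H [09:20, 11:15] → overlaps → yes.
J [11:50, 12:40] → during → yes.
K [06:45, 09:30] → before → no.
P [17:05, 20:35] → after → no.
Q [12:00, 19:10] → overlapped-by → yes.
R [10:30, 13:40] → during → yes.
U [06:10, 08:05] → before → no.
W [15:25, 20:15] → after → no.
Z [12:15, 20:30] → overlapped-by → yes.
Result: G, H, J, Q, R, Z.

G, H, J, Q, R, Z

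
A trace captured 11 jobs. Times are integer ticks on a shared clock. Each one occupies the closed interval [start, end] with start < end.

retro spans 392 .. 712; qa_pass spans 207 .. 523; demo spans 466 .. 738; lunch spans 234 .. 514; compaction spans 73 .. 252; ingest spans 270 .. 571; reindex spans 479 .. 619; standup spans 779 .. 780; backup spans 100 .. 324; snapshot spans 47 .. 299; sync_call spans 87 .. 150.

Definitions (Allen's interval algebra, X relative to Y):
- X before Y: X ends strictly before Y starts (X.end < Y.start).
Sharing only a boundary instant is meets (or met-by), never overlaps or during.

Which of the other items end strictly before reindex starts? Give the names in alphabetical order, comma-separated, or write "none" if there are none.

backup, compaction, snapshot, sync_call

Target reindex = [479, 619].
backup [100, 324] → before → yes.
compaction [73, 252] → before → yes.
demo [466, 738] → contains → no.
ingest [270, 571] → overlaps → no.
lunch [234, 514] → overlaps → no.
qa_pass [207, 523] → overlaps → no.
retro [392, 712] → contains → no.
snapshot [47, 299] → before → yes.
standup [779, 780] → after → no.
sync_call [87, 150] → before → yes.
Result: backup, compaction, snapshot, sync_call.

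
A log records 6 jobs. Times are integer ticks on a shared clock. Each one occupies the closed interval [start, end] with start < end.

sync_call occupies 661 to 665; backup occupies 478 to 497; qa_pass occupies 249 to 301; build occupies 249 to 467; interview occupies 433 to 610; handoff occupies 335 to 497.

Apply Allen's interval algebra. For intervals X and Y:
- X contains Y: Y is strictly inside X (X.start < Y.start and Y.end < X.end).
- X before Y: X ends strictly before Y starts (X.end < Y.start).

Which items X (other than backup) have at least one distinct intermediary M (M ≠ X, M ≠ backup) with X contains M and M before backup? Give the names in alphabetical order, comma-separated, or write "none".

Target backup = [478, 497].
Intermediaries M with M before backup: build, qa_pass.
Via build — items with X contains build: none.
Via qa_pass — items with X contains qa_pass: none.
Union: none.

none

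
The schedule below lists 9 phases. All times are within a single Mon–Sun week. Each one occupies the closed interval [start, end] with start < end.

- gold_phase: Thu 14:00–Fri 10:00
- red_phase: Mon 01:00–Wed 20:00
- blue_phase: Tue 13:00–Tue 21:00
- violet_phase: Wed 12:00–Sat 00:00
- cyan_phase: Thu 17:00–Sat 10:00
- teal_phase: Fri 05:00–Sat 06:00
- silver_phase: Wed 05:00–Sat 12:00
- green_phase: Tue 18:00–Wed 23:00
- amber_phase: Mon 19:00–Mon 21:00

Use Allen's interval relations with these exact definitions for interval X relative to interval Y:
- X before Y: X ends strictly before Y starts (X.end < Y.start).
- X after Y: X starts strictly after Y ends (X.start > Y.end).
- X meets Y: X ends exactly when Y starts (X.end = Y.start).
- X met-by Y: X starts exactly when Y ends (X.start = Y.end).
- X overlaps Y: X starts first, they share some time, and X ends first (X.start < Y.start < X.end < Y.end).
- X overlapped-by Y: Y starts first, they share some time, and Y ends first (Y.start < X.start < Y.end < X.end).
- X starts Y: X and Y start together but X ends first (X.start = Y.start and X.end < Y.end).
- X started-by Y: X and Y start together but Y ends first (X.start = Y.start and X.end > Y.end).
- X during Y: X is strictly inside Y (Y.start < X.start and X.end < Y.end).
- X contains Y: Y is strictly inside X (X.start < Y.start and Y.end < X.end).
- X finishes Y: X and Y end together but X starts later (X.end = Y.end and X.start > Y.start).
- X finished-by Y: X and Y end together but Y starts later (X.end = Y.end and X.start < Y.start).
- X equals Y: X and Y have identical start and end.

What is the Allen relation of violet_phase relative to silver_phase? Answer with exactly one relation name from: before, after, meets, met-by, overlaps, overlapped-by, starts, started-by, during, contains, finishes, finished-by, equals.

violet_phase = [Wed 12:00, Sat 00:00]; silver_phase = [Wed 05:00, Sat 12:00].
Compare endpoints: violet_phase.start > silver_phase.start, violet_phase.start < silver_phase.end, violet_phase.end > silver_phase.start, violet_phase.end < silver_phase.end.
That pattern is 'during'.

during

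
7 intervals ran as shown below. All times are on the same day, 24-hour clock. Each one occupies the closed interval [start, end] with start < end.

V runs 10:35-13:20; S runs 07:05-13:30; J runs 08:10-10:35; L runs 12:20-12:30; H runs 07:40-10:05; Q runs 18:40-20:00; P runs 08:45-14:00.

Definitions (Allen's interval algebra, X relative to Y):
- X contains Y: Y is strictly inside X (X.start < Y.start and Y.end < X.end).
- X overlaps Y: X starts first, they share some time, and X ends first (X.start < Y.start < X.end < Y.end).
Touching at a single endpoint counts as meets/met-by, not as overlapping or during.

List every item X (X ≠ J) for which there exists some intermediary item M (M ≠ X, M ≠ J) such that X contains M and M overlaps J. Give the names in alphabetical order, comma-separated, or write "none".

Target J = [08:10, 10:35].
Intermediaries M with M overlaps J: H.
Via H — items with X contains H: S.
Union: S.

S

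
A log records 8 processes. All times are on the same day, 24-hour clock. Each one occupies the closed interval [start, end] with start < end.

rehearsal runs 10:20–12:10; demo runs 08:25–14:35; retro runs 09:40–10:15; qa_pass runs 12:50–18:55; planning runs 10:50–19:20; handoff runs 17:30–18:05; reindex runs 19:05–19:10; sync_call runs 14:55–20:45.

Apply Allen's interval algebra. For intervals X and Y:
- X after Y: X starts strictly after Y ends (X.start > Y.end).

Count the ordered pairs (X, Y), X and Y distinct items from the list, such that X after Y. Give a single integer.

Checking all 56 ordered pairs for relation 'after'; matching pairs in alphabetical order:
(handoff, demo): handoff after demo ✓
(handoff, rehearsal): handoff after rehearsal ✓
(handoff, retro): handoff after retro ✓
(planning, retro): planning after retro ✓
(qa_pass, rehearsal): qa_pass after rehearsal ✓
(qa_pass, retro): qa_pass after retro ✓
(rehearsal, retro): rehearsal after retro ✓
(reindex, demo): reindex after demo ✓
(reindex, handoff): reindex after handoff ✓
(reindex, qa_pass): reindex after qa_pass ✓
(reindex, rehearsal): reindex after rehearsal ✓
(reindex, retro): reindex after retro ✓
(sync_call, demo): sync_call after demo ✓
(sync_call, rehearsal): sync_call after rehearsal ✓
(sync_call, retro): sync_call after retro ✓
Count: 15.

15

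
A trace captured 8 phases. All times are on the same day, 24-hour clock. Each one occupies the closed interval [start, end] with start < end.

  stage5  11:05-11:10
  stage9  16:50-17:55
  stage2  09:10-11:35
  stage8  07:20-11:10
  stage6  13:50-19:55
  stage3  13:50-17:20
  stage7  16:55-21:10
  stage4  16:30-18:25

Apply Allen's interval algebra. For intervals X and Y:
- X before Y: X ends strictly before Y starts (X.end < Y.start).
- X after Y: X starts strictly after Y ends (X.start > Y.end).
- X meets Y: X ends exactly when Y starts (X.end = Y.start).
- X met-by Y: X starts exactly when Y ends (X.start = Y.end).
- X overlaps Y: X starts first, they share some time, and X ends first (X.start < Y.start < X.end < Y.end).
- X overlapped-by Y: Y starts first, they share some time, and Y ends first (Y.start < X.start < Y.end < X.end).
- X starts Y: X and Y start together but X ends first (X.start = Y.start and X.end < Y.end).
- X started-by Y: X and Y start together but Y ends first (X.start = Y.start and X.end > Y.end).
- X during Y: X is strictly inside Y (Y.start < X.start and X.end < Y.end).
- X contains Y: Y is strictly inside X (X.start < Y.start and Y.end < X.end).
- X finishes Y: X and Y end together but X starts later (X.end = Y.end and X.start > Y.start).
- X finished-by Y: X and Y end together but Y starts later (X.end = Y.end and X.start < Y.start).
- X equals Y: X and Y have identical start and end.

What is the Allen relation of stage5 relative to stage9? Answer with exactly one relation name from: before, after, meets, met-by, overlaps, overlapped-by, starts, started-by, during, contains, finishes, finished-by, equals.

before

stage5 = [11:05, 11:10]; stage9 = [16:50, 17:55].
Compare endpoints: stage5.start < stage9.start, stage5.start < stage9.end, stage5.end < stage9.start, stage5.end < stage9.end.
That pattern is 'before'.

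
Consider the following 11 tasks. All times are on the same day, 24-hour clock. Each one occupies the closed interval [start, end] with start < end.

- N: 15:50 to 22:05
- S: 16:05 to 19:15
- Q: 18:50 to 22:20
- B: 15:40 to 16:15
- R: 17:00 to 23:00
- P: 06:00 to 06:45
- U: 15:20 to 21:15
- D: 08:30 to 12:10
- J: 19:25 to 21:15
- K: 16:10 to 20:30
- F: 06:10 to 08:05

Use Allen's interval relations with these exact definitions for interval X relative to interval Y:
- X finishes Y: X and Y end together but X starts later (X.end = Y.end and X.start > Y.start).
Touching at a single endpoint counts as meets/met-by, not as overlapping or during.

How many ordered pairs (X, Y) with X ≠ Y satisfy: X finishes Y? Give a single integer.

1

Checking all 110 ordered pairs for relation 'finishes'; matching pairs in alphabetical order:
(J, U): J finishes U ✓
Count: 1.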